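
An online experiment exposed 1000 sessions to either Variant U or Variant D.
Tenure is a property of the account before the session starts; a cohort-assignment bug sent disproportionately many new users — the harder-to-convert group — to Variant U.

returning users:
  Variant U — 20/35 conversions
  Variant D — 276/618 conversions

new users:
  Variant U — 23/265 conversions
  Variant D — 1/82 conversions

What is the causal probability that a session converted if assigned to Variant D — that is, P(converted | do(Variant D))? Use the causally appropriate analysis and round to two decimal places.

0.30

The imbalance in user tenure arose from how sessions were allocated, not from anything the variant did; and user tenure independently affects the outcome. The pooled gap is confounded — condition on user tenure.
Standardising Variant D to the population user tenure mix: 0.653·276/618 + 0.347·1/82 = 0.296.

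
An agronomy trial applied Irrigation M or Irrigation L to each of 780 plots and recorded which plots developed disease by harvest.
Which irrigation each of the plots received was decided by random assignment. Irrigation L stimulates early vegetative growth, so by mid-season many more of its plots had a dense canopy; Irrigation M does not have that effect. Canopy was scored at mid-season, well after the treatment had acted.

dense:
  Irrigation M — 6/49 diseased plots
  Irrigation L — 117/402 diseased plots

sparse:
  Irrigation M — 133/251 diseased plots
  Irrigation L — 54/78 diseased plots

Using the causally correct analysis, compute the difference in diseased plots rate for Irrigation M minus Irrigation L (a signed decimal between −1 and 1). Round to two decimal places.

+0.11

The distribution of mid-season canopy is itself part of what the irrigation does — it is an intermediate outcome. Holding it fixed would remove that part of the effect; the total effect is the pooled difference.
The causal difference is the pooled difference: 0.463 − 0.356 = +0.107.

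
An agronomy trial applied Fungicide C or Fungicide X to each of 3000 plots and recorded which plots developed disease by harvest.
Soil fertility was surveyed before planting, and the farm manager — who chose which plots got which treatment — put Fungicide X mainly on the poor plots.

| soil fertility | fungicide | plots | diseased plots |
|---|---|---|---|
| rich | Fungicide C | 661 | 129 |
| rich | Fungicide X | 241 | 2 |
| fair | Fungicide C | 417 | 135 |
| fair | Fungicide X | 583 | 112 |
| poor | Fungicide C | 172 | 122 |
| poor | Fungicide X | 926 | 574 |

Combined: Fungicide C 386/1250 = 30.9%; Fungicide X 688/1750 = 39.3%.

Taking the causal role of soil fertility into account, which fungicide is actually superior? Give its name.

Fungicide X

The stratified and pooled comparisons disagree (Fungicide X wins within each soil fertility; Fungicide C wins overall), so the answer turns on the causal role of soil fertility.
The imbalance in soil fertility arose from how plots were allocated, not from anything the fungicide did; and soil fertility independently affects the outcome. The pooled gap is confounded — condition on soil fertility.
Within each level — rich: 19.5% vs 0.8%; fair: 32.4% vs 19.2%; poor: 70.9% vs 62.0% — Fungicide X is lower every time.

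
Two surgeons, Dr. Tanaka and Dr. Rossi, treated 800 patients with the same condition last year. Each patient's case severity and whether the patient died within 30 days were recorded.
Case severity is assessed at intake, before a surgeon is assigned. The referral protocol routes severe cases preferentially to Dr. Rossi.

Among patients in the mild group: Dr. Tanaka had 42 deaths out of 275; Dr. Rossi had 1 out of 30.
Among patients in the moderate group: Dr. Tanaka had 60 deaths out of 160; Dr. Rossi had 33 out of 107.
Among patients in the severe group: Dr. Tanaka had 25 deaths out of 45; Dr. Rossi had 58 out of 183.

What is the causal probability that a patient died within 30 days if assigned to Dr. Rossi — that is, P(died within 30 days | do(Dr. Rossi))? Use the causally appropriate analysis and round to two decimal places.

Nothing the surgeon does changes case severity; the imbalance is an allocation artefact. With case severity also predicting the outcome, the pooled figure is confounded, and the within-stratum comparison is the causal one.
Standardising Dr. Rossi to the population case severity mix: 0.381·1/30 + 0.334·33/107 + 0.285·58/183 = 0.206.

0.21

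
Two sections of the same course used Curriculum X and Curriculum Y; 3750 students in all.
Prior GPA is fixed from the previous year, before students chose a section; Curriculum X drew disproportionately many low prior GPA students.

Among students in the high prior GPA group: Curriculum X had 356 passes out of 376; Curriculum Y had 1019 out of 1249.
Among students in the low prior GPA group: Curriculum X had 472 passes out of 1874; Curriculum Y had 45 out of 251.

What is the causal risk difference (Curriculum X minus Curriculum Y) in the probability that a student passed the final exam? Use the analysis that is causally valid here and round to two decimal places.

Prior GPA band satisfies the back-door criterion: it is not a descendant of the teaching method, and it blocks the spurious path from teaching method to outcome. Adjusting for it (i.e., using the within-prior GPA band rates) gives the causal effect.
Adjusting over the population distribution of prior GPA band: 0.433·(0.947−0.816) + 0.567·(0.252−0.179) = +0.098.

+0.10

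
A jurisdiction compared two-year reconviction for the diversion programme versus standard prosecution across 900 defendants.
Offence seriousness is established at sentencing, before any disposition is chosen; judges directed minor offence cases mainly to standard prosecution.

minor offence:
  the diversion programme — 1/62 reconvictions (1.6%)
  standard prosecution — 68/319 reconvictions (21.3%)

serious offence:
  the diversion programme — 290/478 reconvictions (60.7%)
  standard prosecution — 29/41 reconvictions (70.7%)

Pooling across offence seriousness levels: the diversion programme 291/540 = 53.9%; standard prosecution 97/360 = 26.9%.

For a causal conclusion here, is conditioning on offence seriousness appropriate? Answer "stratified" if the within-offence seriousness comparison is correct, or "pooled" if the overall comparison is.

The offence seriousness-specific comparison favours the diversion programme throughout, but the pooled figures favour standard prosecution. The question is whether to condition on offence seriousness.
Since offence seriousness is a pre-existing factor (not a product of the disposition) and it affects the outcome on its own, it is a confounder. The stratified rates, not the pooled rate, identify the causal effect.
Within each level — minor offence: 1.6% vs 21.3%; serious offence: 60.7% vs 70.7% — the diversion programme is lower every time.

stratified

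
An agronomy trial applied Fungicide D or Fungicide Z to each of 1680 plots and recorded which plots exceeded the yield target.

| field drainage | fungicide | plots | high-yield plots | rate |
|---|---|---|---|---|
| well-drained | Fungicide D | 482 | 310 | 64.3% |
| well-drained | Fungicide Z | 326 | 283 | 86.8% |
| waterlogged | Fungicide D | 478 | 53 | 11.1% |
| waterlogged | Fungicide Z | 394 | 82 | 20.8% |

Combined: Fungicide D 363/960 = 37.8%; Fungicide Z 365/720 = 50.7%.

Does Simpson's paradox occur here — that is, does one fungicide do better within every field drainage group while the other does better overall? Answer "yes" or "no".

Within each field drainage level (well-drained 64.3% vs 86.8%; waterlogged 11.1% vs 20.8%), Fungicide Z has the higher rate every time. Pooled: 37.8% vs 50.7% — Fungicide Z has the higher rate overall. They agree.

no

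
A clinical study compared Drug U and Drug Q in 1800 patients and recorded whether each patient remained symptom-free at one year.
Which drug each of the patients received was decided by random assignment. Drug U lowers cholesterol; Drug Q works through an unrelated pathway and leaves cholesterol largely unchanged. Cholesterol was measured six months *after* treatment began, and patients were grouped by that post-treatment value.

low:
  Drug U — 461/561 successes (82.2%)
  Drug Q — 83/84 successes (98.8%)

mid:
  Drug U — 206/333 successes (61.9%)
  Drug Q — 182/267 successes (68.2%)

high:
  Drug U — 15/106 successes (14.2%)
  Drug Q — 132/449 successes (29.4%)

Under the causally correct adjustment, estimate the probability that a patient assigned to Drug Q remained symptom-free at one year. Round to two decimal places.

Cholesterol is downstream of the drug. One should not condition on a consequence of treatment, so the overall rates are the right comparison.
So P(outcome | do(Drug Q)) is just the pooled rate for Drug Q: 397/800 = 0.496.

0.50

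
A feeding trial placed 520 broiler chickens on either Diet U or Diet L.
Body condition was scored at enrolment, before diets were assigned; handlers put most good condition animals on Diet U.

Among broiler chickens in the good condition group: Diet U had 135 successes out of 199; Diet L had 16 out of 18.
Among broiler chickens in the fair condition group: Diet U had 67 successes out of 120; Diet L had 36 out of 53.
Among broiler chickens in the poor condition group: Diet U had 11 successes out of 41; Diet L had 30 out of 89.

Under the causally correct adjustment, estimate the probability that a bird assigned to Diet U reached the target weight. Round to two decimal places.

Diet L is higher inside every starting body condition stratum but Diet U is higher in aggregate. Whether to stratify depends on how starting body condition relates to the diet.
Starting body condition is set before the diet has any effect — it is not caused by the diet — and it independently drives the outcome. That makes it a confounder, so the causal comparison is within starting body condition levels.
Standardising Diet U to the population starting body condition mix: 0.417·135/199 + 0.333·67/120 + 0.250·11/41 = 0.536.

0.54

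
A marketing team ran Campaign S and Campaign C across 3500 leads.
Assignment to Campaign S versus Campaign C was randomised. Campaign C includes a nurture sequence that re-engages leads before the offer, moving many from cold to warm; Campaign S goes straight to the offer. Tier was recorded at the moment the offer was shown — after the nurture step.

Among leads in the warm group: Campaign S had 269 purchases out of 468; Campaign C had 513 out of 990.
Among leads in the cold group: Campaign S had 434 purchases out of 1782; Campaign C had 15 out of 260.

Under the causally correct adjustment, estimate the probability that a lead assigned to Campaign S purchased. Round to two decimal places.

0.31

Because the campaign influences engagement tier, engagement tier is a post-treatment mediator, not a confounder. Stratifying on it would bias the estimate; the causal effect is the crude pooled difference.
So P(outcome | do(Campaign S)) is just the pooled rate for Campaign S: 703/2250 = 0.312.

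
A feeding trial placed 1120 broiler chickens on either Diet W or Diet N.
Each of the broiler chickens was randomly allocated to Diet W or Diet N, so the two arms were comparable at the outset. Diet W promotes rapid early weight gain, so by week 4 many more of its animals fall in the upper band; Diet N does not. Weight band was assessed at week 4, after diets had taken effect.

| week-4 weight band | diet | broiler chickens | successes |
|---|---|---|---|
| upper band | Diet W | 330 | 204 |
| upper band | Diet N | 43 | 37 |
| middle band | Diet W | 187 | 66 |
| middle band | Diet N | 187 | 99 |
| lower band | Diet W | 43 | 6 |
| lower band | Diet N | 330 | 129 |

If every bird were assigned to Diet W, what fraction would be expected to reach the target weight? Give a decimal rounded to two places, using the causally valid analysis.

0.49

Within every week-4 weight band level Diet N has the higher rate, yet pooled Diet W does — Simpson's reversal.
Because the diet influences week-4 weight band, week-4 weight band is a post-treatment mediator, not a confounder. Stratifying on it would bias the estimate; the causal effect is the crude pooled difference.
So P(outcome | do(Diet W)) is just the pooled rate for Diet W: 276/560 = 0.493.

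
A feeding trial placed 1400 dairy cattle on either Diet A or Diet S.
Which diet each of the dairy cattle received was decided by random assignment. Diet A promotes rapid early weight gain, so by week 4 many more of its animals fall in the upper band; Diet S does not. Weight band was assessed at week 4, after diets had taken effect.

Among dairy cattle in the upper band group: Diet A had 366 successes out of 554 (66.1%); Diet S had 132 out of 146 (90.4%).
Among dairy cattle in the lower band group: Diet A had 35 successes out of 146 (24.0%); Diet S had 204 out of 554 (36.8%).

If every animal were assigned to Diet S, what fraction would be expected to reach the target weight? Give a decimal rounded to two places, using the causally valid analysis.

Within every week-4 weight band level Diet S has the higher rate, yet pooled Diet A does — Simpson's reversal.
Week-4 weight band here is a post-treatment variable shaped by the diet; conditioning on it would introduce bias rather than remove it. The overall comparison is the causal one.
So P(outcome | do(Diet S)) is just the pooled rate for Diet S: 336/700 = 0.480.

0.48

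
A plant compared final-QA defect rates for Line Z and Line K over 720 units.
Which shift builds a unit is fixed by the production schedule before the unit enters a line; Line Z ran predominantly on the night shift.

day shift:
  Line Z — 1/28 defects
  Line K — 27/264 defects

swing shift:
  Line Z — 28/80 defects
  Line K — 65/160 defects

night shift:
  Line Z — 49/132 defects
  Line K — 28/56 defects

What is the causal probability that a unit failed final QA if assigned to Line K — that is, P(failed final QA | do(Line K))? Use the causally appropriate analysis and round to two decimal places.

0.31

Here shift is a common cause — it drives both which line a case falls under and the outcome. The crude comparison mixes populations; the stratum-specific rates are the causally relevant ones.
Standardising Line K to the population shift mix: 0.406·27/264 + 0.333·65/160 + 0.261·28/56 = 0.307.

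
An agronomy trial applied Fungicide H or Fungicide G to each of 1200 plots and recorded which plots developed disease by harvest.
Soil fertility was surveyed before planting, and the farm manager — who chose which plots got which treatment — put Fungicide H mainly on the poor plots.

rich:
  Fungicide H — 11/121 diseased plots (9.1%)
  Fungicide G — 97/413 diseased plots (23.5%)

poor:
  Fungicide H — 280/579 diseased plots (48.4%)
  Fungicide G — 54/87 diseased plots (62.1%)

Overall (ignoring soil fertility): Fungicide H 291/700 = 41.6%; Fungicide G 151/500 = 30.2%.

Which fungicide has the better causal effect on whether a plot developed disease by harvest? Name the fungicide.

The stratified and pooled comparisons disagree (Fungicide H wins within each soil fertility; Fungicide G wins overall), so the answer turns on the causal role of soil fertility.
Soil fertility is set before the fungicide has any effect — it is not caused by the fungicide — and it independently drives the outcome. That makes it a confounder, so the causal comparison is within soil fertility levels.
Within each level — rich: 9.1% vs 23.5%; poor: 48.4% vs 62.1% — Fungicide H is lower every time.

Fungicide H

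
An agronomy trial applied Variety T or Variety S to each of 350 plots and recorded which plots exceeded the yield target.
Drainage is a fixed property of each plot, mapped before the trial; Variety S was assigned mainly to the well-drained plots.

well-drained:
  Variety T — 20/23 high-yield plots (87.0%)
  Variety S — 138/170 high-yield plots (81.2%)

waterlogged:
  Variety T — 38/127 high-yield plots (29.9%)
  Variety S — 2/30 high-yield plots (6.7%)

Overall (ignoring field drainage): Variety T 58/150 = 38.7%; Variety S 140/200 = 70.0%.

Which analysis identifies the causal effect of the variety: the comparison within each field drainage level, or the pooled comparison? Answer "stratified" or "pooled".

stratified

Here field drainage is a common cause — it drives both which variety a case falls under and the outcome. The crude comparison mixes populations; the stratum-specific rates are the causally relevant ones.
Within each level — well-drained: 87.0% vs 81.2%; waterlogged: 29.9% vs 6.7% — Variety T is higher every time.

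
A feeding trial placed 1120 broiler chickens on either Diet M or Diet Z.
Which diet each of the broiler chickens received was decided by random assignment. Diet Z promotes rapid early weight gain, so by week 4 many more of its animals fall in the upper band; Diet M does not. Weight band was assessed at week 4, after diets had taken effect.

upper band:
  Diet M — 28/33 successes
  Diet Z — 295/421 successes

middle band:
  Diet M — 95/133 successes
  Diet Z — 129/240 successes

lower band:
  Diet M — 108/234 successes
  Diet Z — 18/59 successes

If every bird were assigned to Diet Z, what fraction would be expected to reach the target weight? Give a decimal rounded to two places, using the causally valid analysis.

Week-4 weight band is recorded after the diet and is itself shifted by it — it sits on the causal path from diet to outcome. Conditioning on a mediator would strip out part of the effect we want; the pooled comparison gives the total causal effect.
So P(outcome | do(Diet Z)) is just the pooled rate for Diet Z: 442/720 = 0.614.

0.61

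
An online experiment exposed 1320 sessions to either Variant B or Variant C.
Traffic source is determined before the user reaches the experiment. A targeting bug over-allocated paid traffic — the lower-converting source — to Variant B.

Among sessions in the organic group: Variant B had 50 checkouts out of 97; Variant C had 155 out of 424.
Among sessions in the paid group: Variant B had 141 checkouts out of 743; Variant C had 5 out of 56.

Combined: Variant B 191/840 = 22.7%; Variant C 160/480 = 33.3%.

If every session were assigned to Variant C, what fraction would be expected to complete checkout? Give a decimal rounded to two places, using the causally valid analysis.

0.20

Traffic source satisfies the back-door criterion: it is not a descendant of the variant, and it blocks the spurious path from variant to outcome. Adjusting for it (i.e., using the within-traffic source rates) gives the causal effect.
Standardising Variant C to the population traffic source mix: 0.395·155/424 + 0.605·5/56 = 0.198.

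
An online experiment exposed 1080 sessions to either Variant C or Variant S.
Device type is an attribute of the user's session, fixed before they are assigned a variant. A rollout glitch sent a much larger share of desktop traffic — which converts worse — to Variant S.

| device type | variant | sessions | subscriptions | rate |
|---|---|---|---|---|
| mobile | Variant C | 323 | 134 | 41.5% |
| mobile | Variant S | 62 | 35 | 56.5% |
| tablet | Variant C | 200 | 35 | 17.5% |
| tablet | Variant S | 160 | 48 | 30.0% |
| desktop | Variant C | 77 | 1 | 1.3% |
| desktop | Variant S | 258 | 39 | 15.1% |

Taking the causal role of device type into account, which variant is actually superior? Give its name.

Variant S

Device type differs across variants for reasons unrelated to any effect of the variant itself, and it separately predicts the outcome — a classic confounder. We must compare within device type levels.
Within each level — mobile: 41.5% vs 56.5%; tablet: 17.5% vs 30.0%; desktop: 1.3% vs 15.1% — Variant S is higher every time.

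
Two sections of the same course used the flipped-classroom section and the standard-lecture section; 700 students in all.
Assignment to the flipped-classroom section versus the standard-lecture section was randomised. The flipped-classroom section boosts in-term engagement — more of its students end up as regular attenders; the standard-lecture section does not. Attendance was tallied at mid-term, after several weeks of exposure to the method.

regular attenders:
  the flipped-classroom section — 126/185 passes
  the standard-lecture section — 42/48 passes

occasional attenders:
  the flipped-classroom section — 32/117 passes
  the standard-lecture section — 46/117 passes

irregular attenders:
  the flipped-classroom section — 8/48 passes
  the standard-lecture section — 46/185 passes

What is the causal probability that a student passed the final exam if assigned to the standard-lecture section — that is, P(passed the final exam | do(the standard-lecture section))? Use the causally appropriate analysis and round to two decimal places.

0.38

Stratifying would compare teaching methods among students the teaching methods themselves sorted into mid-term attendance groups — a form of selection on an intermediate. The unconditioned pooled rates give the total causal effect.
So P(outcome | do(the standard-lecture section)) is just the pooled rate for the standard-lecture section: 134/350 = 0.383.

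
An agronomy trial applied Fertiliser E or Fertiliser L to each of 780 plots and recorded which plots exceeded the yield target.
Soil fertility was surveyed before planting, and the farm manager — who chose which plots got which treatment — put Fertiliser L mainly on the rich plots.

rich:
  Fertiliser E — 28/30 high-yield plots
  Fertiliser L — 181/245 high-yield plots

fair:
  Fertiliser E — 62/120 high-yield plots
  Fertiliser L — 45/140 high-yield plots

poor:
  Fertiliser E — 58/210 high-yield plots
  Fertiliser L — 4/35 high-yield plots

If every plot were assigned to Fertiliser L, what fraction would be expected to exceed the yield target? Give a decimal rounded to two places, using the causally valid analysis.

0.40

Within every soil fertility level Fertiliser E has the higher rate, yet pooled Fertiliser L does — Simpson's reversal.
The imbalance in soil fertility arose from how plots were allocated, not from anything the fertiliser did; and soil fertility independently affects the outcome. The pooled gap is confounded — condition on soil fertility.
Standardising Fertiliser L to the population soil fertility mix: 0.353·181/245 + 0.333·45/140 + 0.314·4/35 = 0.404.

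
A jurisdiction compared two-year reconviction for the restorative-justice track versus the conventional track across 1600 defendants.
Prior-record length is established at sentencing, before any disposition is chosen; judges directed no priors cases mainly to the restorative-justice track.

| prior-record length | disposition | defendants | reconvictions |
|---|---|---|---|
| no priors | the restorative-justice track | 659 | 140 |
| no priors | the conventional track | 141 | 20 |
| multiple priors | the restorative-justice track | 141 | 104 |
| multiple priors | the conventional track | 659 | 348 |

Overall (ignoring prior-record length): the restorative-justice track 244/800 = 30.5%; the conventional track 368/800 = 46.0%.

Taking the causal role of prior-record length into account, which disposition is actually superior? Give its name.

the conventional track

Within every prior-record length level the conventional track has the lower rate, yet pooled the restorative-justice track does — Simpson's reversal.
Here prior-record length is a common cause — it drives both which disposition a case falls under and the outcome. The crude comparison mixes populations; the stratum-specific rates are the causally relevant ones.
Within each level — no priors: 21.2% vs 14.2%; multiple priors: 73.8% vs 52.8% — the conventional track is lower every time.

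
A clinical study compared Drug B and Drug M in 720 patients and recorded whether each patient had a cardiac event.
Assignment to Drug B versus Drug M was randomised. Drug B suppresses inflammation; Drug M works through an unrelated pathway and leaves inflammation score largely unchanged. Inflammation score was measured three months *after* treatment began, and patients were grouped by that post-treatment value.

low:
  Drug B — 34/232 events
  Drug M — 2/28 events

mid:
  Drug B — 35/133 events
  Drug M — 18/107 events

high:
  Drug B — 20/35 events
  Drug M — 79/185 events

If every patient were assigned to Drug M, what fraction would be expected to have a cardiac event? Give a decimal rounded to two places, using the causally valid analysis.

0.31

The stratified and pooled comparisons disagree (Drug M wins within each inflammation score; Drug B wins overall), so the answer turns on the causal role of inflammation score.
Inflammation score lies on the pathway drug → inflammation score → outcome, so adjusting for it blocks the indirect effect. For the total causal effect of drug, use the unadjusted pooled rates.
So P(outcome | do(Drug M)) is just the pooled rate for Drug M: 99/320 = 0.309.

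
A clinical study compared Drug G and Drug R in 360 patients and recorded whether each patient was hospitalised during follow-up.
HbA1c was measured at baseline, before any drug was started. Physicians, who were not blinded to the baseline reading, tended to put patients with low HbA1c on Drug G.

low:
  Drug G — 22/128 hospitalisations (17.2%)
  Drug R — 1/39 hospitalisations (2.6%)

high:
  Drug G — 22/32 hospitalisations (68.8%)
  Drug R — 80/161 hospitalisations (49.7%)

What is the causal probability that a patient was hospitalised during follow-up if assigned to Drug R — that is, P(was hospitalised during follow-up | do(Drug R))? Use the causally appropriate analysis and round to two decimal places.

The imbalance in HbA1c arose from how patients were allocated, not from anything the drug did; and HbA1c independently affects the outcome. The pooled gap is confounded — condition on HbA1c.
Standardising Drug R to the population HbA1c mix: 0.464·1/39 + 0.536·80/161 = 0.278.

0.28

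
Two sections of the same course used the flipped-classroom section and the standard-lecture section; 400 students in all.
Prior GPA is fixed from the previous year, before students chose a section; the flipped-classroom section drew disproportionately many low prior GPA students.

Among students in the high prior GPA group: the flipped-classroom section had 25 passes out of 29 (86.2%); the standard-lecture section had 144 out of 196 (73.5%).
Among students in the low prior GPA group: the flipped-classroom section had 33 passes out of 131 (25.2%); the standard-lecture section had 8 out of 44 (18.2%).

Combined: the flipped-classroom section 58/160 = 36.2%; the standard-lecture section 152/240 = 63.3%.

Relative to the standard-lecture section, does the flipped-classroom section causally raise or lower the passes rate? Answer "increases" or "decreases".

increases

Within every prior GPA band level the flipped-classroom section has the higher rate, yet pooled the standard-lecture section does — Simpson's reversal.
Prior GPA band differs across teaching methods for reasons unrelated to any effect of the teaching method itself, and it separately predicts the outcome — a classic confounder. We must compare within prior GPA band levels.
Within each level — high prior GPA: 86.2% vs 73.5%; low prior GPA: 25.2% vs 18.2% — the flipped-classroom section is higher every time.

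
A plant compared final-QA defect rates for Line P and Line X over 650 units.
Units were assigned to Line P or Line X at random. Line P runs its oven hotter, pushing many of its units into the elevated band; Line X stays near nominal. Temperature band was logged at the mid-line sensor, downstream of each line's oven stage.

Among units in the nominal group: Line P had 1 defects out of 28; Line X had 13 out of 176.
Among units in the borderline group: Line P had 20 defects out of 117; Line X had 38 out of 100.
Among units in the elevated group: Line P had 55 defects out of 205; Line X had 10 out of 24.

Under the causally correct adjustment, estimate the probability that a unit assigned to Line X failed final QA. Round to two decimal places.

Within every in-process temperature band level Line P has the lower rate, yet pooled Line X does — Simpson's reversal.
Because the line influences in-process temperature band, in-process temperature band is a post-treatment mediator, not a confounder. Stratifying on it would bias the estimate; the causal effect is the crude pooled difference.
So P(outcome | do(Line X)) is just the pooled rate for Line X: 61/300 = 0.203.

0.20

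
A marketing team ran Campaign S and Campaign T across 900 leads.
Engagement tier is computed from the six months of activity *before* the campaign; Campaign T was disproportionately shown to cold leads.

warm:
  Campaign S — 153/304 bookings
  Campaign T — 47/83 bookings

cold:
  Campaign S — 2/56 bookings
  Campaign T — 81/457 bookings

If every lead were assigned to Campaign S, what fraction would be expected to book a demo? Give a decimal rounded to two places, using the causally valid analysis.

Engagement tier differs across campaigns for reasons unrelated to any effect of the campaign itself, and it separately predicts the outcome — a classic confounder. We must compare within engagement tier levels.
Standardising Campaign S to the population engagement tier mix: 0.430·153/304 + 0.570·2/56 = 0.237.

0.24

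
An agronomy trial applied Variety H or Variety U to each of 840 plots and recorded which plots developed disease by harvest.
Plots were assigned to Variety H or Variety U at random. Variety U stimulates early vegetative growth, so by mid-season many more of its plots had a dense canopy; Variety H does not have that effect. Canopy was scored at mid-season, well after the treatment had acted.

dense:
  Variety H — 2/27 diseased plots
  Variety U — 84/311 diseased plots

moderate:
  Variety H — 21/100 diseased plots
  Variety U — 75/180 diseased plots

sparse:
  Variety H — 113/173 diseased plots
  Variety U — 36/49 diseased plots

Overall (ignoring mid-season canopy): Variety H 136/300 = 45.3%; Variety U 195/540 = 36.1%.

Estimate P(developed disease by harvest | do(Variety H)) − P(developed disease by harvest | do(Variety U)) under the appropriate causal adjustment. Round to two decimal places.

+0.09

The stratified and pooled comparisons disagree (Variety H wins within each mid-season canopy; Variety U wins overall), so the answer turns on the causal role of mid-season canopy.
Mid-season canopy is downstream of the variety. One should not condition on a consequence of treatment, so the overall rates are the right comparison.
The causal difference is the pooled difference: 0.453 − 0.361 = +0.092.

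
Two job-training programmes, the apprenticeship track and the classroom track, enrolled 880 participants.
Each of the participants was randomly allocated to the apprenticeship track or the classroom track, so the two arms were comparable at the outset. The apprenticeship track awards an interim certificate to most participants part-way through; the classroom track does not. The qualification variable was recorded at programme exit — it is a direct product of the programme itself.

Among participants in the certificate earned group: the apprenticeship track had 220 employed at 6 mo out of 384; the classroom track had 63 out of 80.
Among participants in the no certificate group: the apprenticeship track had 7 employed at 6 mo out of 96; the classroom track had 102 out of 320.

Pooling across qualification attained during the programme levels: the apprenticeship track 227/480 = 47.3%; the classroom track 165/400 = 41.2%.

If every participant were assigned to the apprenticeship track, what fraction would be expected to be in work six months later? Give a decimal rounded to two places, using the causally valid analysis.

Within every qualification attained during the programme level the classroom track has the higher rate, yet pooled the apprenticeship track does — Simpson's reversal.
Qualification attained during the programme is recorded after the programme and is itself shifted by it — it sits on the causal path from programme to outcome. Conditioning on a mediator would strip out part of the effect we want; the pooled comparison gives the total causal effect.
So P(outcome | do(the apprenticeship track)) is just the pooled rate for the apprenticeship track: 227/480 = 0.473.

0.47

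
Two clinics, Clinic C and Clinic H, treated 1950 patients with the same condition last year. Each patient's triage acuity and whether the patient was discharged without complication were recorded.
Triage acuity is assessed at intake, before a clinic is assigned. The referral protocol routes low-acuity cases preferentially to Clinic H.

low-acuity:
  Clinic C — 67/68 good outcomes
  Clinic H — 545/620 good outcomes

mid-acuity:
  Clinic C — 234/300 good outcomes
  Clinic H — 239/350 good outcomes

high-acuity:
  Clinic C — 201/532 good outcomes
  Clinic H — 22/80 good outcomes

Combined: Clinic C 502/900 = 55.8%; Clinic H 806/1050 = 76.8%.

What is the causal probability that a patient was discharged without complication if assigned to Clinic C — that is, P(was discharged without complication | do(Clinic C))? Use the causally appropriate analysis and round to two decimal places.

Nothing the clinic does changes triage acuity; the imbalance is an allocation artefact. With triage acuity also predicting the outcome, the pooled figure is confounded, and the within-stratum comparison is the causal one.
Standardising Clinic C to the population triage acuity mix: 0.353·67/68 + 0.333·234/300 + 0.314·201/532 = 0.726.

0.73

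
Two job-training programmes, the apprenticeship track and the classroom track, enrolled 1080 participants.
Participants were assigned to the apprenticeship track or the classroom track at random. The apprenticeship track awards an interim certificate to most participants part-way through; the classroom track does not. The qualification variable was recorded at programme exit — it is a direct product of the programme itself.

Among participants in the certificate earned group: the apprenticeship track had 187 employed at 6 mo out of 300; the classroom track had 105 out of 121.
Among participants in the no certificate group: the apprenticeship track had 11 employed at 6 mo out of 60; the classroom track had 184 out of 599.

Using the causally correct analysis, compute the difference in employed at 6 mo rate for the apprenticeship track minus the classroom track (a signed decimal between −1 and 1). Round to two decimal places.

+0.15

The stratified and pooled comparisons disagree (the classroom track wins within each qualification attained during the programme; the apprenticeship track wins overall), so the answer turns on the causal role of qualification attained during the programme.
Qualification attained during the programme is downstream of the programme. One should not condition on a consequence of treatment, so the overall rates are the right comparison.
The causal difference is the pooled difference: 0.550 − 0.401 = +0.149.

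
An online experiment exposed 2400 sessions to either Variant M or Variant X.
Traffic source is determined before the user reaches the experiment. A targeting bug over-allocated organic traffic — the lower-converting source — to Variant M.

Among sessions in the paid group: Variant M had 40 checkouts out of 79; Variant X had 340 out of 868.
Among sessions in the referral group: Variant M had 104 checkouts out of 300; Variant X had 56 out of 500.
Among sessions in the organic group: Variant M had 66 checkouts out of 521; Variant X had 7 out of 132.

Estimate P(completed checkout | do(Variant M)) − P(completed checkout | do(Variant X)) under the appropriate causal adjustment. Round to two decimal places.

The stratified and pooled comparisons disagree (Variant M wins within each traffic source; Variant X wins overall), so the answer turns on the causal role of traffic source.
Since traffic source is a pre-existing factor (not a product of the variant) and it affects the outcome on its own, it is a confounder. The stratified rates, not the pooled rate, identify the causal effect.
Adjusting over the population distribution of traffic source: 0.395·(0.506−0.392) + 0.333·(0.347−0.112) + 0.272·(0.127−0.053) = +0.143.

+0.14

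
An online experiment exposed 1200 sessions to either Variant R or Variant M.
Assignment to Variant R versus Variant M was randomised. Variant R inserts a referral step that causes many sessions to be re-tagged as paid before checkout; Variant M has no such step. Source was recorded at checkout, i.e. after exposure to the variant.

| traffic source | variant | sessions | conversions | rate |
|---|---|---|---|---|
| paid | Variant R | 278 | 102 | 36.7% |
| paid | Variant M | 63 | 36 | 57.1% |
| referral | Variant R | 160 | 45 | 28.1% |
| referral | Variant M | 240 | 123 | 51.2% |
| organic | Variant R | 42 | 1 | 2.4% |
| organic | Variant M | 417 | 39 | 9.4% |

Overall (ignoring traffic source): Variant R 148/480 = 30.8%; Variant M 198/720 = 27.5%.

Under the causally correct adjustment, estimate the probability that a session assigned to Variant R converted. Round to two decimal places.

0.31

Traffic source is downstream of the variant. One should not condition on a consequence of treatment, so the overall rates are the right comparison.
So P(outcome | do(Variant R)) is just the pooled rate for Variant R: 148/480 = 0.308.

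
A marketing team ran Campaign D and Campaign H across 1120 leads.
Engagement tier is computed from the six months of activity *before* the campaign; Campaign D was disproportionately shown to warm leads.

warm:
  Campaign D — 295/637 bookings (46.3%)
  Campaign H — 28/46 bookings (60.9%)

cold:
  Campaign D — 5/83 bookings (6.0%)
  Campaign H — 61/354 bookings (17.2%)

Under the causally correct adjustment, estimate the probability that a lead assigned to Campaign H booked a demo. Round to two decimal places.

Within every engagement tier level Campaign H has the higher rate, yet pooled Campaign D does — Simpson's reversal.
Engagement tier satisfies the back-door criterion: it is not a descendant of the campaign, and it blocks the spurious path from campaign to outcome. Adjusting for it (i.e., using the within-engagement tier rates) gives the causal effect.
Standardising Campaign H to the population engagement tier mix: 0.610·28/46 + 0.390·61/354 = 0.438.

0.44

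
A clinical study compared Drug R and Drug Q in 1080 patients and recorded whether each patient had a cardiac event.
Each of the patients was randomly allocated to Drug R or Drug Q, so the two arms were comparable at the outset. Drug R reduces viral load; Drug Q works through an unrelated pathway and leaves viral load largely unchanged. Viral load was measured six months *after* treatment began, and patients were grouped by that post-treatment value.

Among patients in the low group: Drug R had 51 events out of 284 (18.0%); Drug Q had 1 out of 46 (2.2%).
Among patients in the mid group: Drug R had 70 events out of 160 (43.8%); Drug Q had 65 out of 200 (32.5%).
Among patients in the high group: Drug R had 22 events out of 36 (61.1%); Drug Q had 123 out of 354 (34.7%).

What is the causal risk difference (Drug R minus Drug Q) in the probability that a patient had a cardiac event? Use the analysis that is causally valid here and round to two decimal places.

-0.02

Drug Q is lower inside every viral load stratum but Drug R is lower in aggregate. Whether to stratify depends on how viral load relates to the drug.
The distribution of viral load is itself part of what the drug does — it is an intermediate outcome. Holding it fixed would remove that part of the effect; the total effect is the pooled difference.
The causal difference is the pooled difference: 0.298 − 0.315 = -0.017.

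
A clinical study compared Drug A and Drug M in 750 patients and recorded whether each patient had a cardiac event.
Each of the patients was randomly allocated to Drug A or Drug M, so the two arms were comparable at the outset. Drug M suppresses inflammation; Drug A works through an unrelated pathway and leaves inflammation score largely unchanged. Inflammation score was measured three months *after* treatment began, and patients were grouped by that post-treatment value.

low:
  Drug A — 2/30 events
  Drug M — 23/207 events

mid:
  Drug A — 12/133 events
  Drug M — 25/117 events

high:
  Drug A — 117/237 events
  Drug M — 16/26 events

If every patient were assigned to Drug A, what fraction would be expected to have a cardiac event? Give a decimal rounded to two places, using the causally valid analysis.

Inflammation score is recorded after the drug and is itself shifted by it — it sits on the causal path from drug to outcome. Conditioning on a mediator would strip out part of the effect we want; the pooled comparison gives the total causal effect.
So P(outcome | do(Drug A)) is just the pooled rate for Drug A: 131/400 = 0.328.

0.33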